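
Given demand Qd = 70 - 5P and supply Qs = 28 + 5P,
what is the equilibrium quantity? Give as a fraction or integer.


First find equilibrium price:
70 - 5P = 28 + 5P
P* = 42/10 = 21/5
Then substitute into demand:
Q* = 70 - 5 * 21/5 = 49

49


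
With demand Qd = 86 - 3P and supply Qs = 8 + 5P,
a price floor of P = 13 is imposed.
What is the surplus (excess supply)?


At P = 13:
Qd = 86 - 3*13 = 47
Qs = 8 + 5*13 = 73
Surplus = Qs - Qd = 73 - 47 = 26

26


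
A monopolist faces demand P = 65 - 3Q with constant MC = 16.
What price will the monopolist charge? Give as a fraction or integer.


MR = 65 - 6Q
Set MR = MC: 65 - 6Q = 16
Q* = 49/6
Substitute into demand:
P* = 65 - 3*49/6 = 81/2

81/2


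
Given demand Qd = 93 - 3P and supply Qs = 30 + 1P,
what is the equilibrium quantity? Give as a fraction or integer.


First find equilibrium price:
93 - 3P = 30 + 1P
P* = 63/4 = 63/4
Then substitute into demand:
Q* = 93 - 3 * 63/4 = 183/4

183/4


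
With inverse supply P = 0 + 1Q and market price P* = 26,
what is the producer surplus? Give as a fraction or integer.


Minimum supply price (at Q=0): P_min = 0
Quantity supplied at P* = 26:
Q* = (26 - 0)/1 = 26
PS = (1/2) * Q* * (P* - P_min)
PS = (1/2) * 26 * (26 - 0)
PS = (1/2) * 26 * 26 = 338

338


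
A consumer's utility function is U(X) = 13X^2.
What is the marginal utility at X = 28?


MU = dU/dX = 13*2*X^(2-1)
MU = 26*X^1
At X = 28:
MU = 26 * 28^1
MU = 26 * 28 = 728

728


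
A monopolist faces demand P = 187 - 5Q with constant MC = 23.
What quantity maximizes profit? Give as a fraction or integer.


TR = P*Q = (187 - 5Q)Q = 187Q - 5Q^2
MR = dTR/dQ = 187 - 10Q
Set MR = MC:
187 - 10Q = 23
164 = 10Q
Q* = 164/10 = 82/5

82/5


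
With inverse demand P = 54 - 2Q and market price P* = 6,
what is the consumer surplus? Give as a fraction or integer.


Maximum willingness to pay (at Q=0): P_max = 54
Quantity demanded at P* = 6:
Q* = (54 - 6)/2 = 24
CS = (1/2) * Q* * (P_max - P*)
CS = (1/2) * 24 * (54 - 6)
CS = (1/2) * 24 * 48 = 576

576


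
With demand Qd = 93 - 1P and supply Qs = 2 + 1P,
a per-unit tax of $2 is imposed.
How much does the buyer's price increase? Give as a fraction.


With a per-unit tax, the buyer's price increase depends on relative slopes.
Supply slope: d = 1, Demand slope: b = 1
Buyer's price increase = d * tax / (b + d)
= 1 * 2 / (1 + 1)
= 2 / 2 = 1

1


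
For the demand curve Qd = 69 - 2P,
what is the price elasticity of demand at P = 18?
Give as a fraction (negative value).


dQ/dP = -2
At P = 18: Q = 69 - 2*18 = 33
E = (dQ/dP)(P/Q) = (-2)(18/33) = -12/11

-12/11


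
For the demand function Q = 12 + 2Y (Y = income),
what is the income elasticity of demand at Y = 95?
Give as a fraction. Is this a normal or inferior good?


dQ/dY = 2
At Y = 95: Q = 12 + 2*95 = 202
Ey = (dQ/dY)(Y/Q) = 2 * 95 / 202 = 95/101
Since Ey > 0, this is a normal good.

95/101 (normal good)


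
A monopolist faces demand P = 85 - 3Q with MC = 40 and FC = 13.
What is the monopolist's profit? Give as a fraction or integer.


MR = MC: 85 - 6Q = 40
Q* = 15/2
P* = 85 - 3*15/2 = 125/2
Profit = (P* - MC)*Q* - FC
= (125/2 - 40)*15/2 - 13
= 45/2*15/2 - 13
= 675/4 - 13 = 623/4

623/4


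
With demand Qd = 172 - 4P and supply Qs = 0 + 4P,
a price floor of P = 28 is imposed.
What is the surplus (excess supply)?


At P = 28:
Qd = 172 - 4*28 = 60
Qs = 0 + 4*28 = 112
Surplus = Qs - Qd = 112 - 60 = 52

52


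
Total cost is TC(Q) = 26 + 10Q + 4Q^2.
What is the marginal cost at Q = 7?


MC = dTC/dQ = 10 + 2*4*Q
At Q = 7:
MC = 10 + 8*7
MC = 10 + 56 = 66

66


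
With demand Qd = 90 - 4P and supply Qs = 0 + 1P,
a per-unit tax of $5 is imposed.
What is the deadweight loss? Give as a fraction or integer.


Pre-tax equilibrium quantity: Q* = 18
Post-tax equilibrium quantity: Q_tax = 14
Reduction in quantity: Q* - Q_tax = 4
DWL = (1/2) * tax * (Q* - Q_tax)
DWL = (1/2) * 5 * 4 = 10

10


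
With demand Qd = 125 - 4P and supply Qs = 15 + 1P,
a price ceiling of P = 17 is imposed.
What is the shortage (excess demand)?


At P = 17:
Qd = 125 - 4*17 = 57
Qs = 15 + 1*17 = 32
Shortage = Qd - Qs = 57 - 32 = 25

25


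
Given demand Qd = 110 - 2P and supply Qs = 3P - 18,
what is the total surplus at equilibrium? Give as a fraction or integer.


Find equilibrium: 110 - 2P = 3P - 18
110 + 18 = 5P
P* = 128/5 = 128/5
Q* = 3*128/5 - 18 = 294/5
Inverse demand: P = 55 - Q/2, so P_max = 55
Inverse supply: P = 6 + Q/3, so P_min = 6
CS = (1/2) * 294/5 * (55 - 128/5) = 21609/25
PS = (1/2) * 294/5 * (128/5 - 6) = 14406/25
TS = CS + PS = 21609/25 + 14406/25 = 7203/5

7203/5


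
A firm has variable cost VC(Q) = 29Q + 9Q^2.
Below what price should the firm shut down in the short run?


AVC(Q) = VC(Q)/Q = 29 + 9Q
AVC is increasing in Q, so minimum AVC is at Q -> 0+.
Min AVC = 29
The firm should shut down if P < 29.

29


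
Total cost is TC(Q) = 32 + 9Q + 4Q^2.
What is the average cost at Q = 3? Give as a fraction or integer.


TC(3) = 32 + 9*3 + 4*3^2
TC(3) = 32 + 27 + 36 = 95
AC = TC/Q = 95/3 = 95/3

95/3


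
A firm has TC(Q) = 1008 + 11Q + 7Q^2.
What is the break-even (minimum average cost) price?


AC(Q) = 1008/Q + 11 + 7Q
To minimize: dAC/dQ = -1008/Q^2 + 7 = 0
Q^2 = 1008/7 = 144
Q* = 12
Min AC = 1008/12 + 11 + 7*12
Min AC = 84 + 11 + 84 = 179

179


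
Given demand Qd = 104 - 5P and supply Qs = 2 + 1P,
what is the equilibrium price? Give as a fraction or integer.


At equilibrium, Qd = Qs.
104 - 5P = 2 + 1P
104 - 2 = 5P + 1P
102 = 6P
P* = 102/6 = 17

17


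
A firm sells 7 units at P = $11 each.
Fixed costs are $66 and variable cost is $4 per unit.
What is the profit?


Total Revenue = P * Q = 11 * 7 = $77
Total Cost = FC + VC*Q = 66 + 4*7 = $94
Profit = TR - TC = 77 - 94 = $-17

$-17


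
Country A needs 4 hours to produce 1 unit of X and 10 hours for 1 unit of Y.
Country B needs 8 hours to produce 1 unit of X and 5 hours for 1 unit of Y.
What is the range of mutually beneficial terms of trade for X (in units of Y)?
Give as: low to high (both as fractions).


Opportunity cost of X for Country A = hours_X / hours_Y = 4/10 = 2/5 units of Y
Opportunity cost of X for Country B = hours_X / hours_Y = 8/5 = 8/5 units of Y
Terms of trade must be between the two opportunity costs.
Range: 2/5 to 8/5

2/5 to 8/5


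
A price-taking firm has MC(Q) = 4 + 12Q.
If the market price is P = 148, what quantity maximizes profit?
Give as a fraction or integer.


In perfect competition, profit is maximized where P = MC.
148 = 4 + 12Q
144 = 12Q
Q* = 144/12 = 12

12


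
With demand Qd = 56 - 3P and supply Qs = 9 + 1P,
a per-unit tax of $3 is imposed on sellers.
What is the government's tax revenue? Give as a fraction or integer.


With tax on sellers, new supply: Qs' = 9 + 1(P - 3)
= 6 + 1P
New equilibrium quantity:
Q_new = 37/2
Tax revenue = tax * Q_new = 3 * 37/2 = 111/2

111/2


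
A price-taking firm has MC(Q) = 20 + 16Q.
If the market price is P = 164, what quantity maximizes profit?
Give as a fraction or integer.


In perfect competition, profit is maximized where P = MC.
164 = 20 + 16Q
144 = 16Q
Q* = 144/16 = 9

9


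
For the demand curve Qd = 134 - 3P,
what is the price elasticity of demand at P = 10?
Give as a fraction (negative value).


dQ/dP = -3
At P = 10: Q = 134 - 3*10 = 104
E = (dQ/dP)(P/Q) = (-3)(10/104) = -15/52

-15/52


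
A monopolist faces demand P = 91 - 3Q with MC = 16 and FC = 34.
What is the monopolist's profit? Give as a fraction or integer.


MR = MC: 91 - 6Q = 16
Q* = 25/2
P* = 91 - 3*25/2 = 107/2
Profit = (P* - MC)*Q* - FC
= (107/2 - 16)*25/2 - 34
= 75/2*25/2 - 34
= 1875/4 - 34 = 1739/4

1739/4


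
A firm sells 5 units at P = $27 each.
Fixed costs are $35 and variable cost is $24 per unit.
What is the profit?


Total Revenue = P * Q = 27 * 5 = $135
Total Cost = FC + VC*Q = 35 + 24*5 = $155
Profit = TR - TC = 135 - 155 = $-20

$-20


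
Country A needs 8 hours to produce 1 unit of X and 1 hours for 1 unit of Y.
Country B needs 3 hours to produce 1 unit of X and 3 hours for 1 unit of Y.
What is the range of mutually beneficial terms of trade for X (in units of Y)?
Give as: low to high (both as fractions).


Opportunity cost of X for Country A = hours_X / hours_Y = 8/1 = 8 units of Y
Opportunity cost of X for Country B = hours_X / hours_Y = 3/3 = 1 units of Y
Terms of trade must be between the two opportunity costs.
Range: 1 to 8

1 to 8


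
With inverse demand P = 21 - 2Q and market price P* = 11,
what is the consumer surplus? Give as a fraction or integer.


Maximum willingness to pay (at Q=0): P_max = 21
Quantity demanded at P* = 11:
Q* = (21 - 11)/2 = 5
CS = (1/2) * Q* * (P_max - P*)
CS = (1/2) * 5 * (21 - 11)
CS = (1/2) * 5 * 10 = 25

25


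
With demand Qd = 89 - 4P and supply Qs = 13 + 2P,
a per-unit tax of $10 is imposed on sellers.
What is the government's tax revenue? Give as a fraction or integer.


With tax on sellers, new supply: Qs' = 13 + 2(P - 10)
= 2P - 7
New equilibrium quantity:
Q_new = 25
Tax revenue = tax * Q_new = 10 * 25 = 250

250


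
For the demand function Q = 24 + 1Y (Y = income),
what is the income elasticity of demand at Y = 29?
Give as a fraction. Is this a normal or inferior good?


dQ/dY = 1
At Y = 29: Q = 24 + 1*29 = 53
Ey = (dQ/dY)(Y/Q) = 1 * 29 / 53 = 29/53
Since Ey > 0, this is a normal good.

29/53 (normal good)


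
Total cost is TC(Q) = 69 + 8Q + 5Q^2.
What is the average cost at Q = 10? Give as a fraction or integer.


TC(10) = 69 + 8*10 + 5*10^2
TC(10) = 69 + 80 + 500 = 649
AC = TC/Q = 649/10 = 649/10

649/10


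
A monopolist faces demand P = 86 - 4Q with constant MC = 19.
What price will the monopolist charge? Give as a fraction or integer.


MR = 86 - 8Q
Set MR = MC: 86 - 8Q = 19
Q* = 67/8
Substitute into demand:
P* = 86 - 4*67/8 = 105/2

105/2


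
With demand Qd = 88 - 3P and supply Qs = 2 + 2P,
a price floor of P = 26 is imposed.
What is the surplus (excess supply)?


At P = 26:
Qd = 88 - 3*26 = 10
Qs = 2 + 2*26 = 54
Surplus = Qs - Qd = 54 - 10 = 44

44


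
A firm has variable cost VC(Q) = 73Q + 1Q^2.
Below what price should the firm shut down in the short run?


AVC(Q) = VC(Q)/Q = 73 + 1Q
AVC is increasing in Q, so minimum AVC is at Q -> 0+.
Min AVC = 73
The firm should shut down if P < 73.

73


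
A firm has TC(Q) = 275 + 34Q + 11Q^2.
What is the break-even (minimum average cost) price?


AC(Q) = 275/Q + 34 + 11Q
To minimize: dAC/dQ = -275/Q^2 + 11 = 0
Q^2 = 275/11 = 25
Q* = 5
Min AC = 275/5 + 34 + 11*5
Min AC = 55 + 34 + 55 = 144

144


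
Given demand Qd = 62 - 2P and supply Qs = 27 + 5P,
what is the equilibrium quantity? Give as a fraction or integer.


First find equilibrium price:
62 - 2P = 27 + 5P
P* = 35/7 = 5
Then substitute into demand:
Q* = 62 - 2 * 5 = 52

52


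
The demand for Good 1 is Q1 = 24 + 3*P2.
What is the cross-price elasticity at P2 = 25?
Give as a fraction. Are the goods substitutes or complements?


dQ1/dP2 = 3
At P2 = 25: Q1 = 24 + 3*25 = 99
Exy = (dQ1/dP2)(P2/Q1) = 3 * 25 / 99 = 25/33
Since Exy > 0, the goods are substitutes.

25/33 (substitutes)


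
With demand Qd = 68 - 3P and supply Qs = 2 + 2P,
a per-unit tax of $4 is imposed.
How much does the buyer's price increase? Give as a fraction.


With a per-unit tax, the buyer's price increase depends on relative slopes.
Supply slope: d = 2, Demand slope: b = 3
Buyer's price increase = d * tax / (b + d)
= 2 * 4 / (3 + 2)
= 8 / 5 = 8/5

8/5


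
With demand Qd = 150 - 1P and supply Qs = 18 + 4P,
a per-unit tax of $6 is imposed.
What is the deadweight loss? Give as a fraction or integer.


Pre-tax equilibrium quantity: Q* = 618/5
Post-tax equilibrium quantity: Q_tax = 594/5
Reduction in quantity: Q* - Q_tax = 24/5
DWL = (1/2) * tax * (Q* - Q_tax)
DWL = (1/2) * 6 * 24/5 = 72/5

72/5


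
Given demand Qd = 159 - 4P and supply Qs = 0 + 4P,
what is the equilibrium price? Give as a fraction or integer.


At equilibrium, Qd = Qs.
159 - 4P = 0 + 4P
159 - 0 = 4P + 4P
159 = 8P
P* = 159/8 = 159/8

159/8


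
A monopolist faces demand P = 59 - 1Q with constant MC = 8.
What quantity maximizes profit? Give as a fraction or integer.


TR = P*Q = (59 - 1Q)Q = 59Q - 1Q^2
MR = dTR/dQ = 59 - 2Q
Set MR = MC:
59 - 2Q = 8
51 = 2Q
Q* = 51/2 = 51/2

51/2


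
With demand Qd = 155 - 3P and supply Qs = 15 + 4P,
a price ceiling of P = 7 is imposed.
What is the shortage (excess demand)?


At P = 7:
Qd = 155 - 3*7 = 134
Qs = 15 + 4*7 = 43
Shortage = Qd - Qs = 134 - 43 = 91

91


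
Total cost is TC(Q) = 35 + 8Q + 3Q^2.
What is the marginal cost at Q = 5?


MC = dTC/dQ = 8 + 2*3*Q
At Q = 5:
MC = 8 + 6*5
MC = 8 + 30 = 38

38


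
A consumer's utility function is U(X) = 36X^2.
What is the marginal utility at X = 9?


MU = dU/dX = 36*2*X^(2-1)
MU = 72*X^1
At X = 9:
MU = 72 * 9^1
MU = 72 * 9 = 648

648


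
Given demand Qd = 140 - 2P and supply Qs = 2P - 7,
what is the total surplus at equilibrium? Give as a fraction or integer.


Find equilibrium: 140 - 2P = 2P - 7
140 + 7 = 4P
P* = 147/4 = 147/4
Q* = 2*147/4 - 7 = 133/2
Inverse demand: P = 70 - Q/2, so P_max = 70
Inverse supply: P = 7/2 + Q/2, so P_min = 7/2
CS = (1/2) * 133/2 * (70 - 147/4) = 17689/16
PS = (1/2) * 133/2 * (147/4 - 7/2) = 17689/16
TS = CS + PS = 17689/16 + 17689/16 = 17689/8

17689/8


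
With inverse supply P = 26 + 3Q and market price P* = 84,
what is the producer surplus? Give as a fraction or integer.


Minimum supply price (at Q=0): P_min = 26
Quantity supplied at P* = 84:
Q* = (84 - 26)/3 = 58/3
PS = (1/2) * Q* * (P* - P_min)
PS = (1/2) * 58/3 * (84 - 26)
PS = (1/2) * 58/3 * 58 = 1682/3

1682/3


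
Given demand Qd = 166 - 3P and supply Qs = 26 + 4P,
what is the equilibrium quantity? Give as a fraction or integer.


First find equilibrium price:
166 - 3P = 26 + 4P
P* = 140/7 = 20
Then substitute into demand:
Q* = 166 - 3 * 20 = 106

106


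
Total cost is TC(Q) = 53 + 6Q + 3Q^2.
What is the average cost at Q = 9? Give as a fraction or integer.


TC(9) = 53 + 6*9 + 3*9^2
TC(9) = 53 + 54 + 243 = 350
AC = TC/Q = 350/9 = 350/9

350/9


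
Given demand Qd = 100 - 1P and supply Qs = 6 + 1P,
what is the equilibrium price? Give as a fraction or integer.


At equilibrium, Qd = Qs.
100 - 1P = 6 + 1P
100 - 6 = 1P + 1P
94 = 2P
P* = 94/2 = 47

47


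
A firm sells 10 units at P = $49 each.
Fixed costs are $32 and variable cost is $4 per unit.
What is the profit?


Total Revenue = P * Q = 49 * 10 = $490
Total Cost = FC + VC*Q = 32 + 4*10 = $72
Profit = TR - TC = 490 - 72 = $418

$418


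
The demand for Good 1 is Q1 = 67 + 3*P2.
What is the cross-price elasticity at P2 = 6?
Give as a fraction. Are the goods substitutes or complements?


dQ1/dP2 = 3
At P2 = 6: Q1 = 67 + 3*6 = 85
Exy = (dQ1/dP2)(P2/Q1) = 3 * 6 / 85 = 18/85
Since Exy > 0, the goods are substitutes.

18/85 (substitutes)


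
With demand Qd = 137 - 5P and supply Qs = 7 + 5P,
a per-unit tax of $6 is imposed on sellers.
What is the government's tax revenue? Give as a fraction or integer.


With tax on sellers, new supply: Qs' = 7 + 5(P - 6)
= 5P - 23
New equilibrium quantity:
Q_new = 57
Tax revenue = tax * Q_new = 6 * 57 = 342

342


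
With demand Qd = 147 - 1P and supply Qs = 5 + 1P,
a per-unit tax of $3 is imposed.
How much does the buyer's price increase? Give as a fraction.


With a per-unit tax, the buyer's price increase depends on relative slopes.
Supply slope: d = 1, Demand slope: b = 1
Buyer's price increase = d * tax / (b + d)
= 1 * 3 / (1 + 1)
= 3 / 2 = 3/2

3/2


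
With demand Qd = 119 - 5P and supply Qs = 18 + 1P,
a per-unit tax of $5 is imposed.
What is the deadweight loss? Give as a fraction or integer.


Pre-tax equilibrium quantity: Q* = 209/6
Post-tax equilibrium quantity: Q_tax = 92/3
Reduction in quantity: Q* - Q_tax = 25/6
DWL = (1/2) * tax * (Q* - Q_tax)
DWL = (1/2) * 5 * 25/6 = 125/12

125/12


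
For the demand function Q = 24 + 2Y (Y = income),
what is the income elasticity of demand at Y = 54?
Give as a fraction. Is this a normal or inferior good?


dQ/dY = 2
At Y = 54: Q = 24 + 2*54 = 132
Ey = (dQ/dY)(Y/Q) = 2 * 54 / 132 = 9/11
Since Ey > 0, this is a normal good.

9/11 (normal good)


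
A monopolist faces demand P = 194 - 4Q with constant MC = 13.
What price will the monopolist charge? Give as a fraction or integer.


MR = 194 - 8Q
Set MR = MC: 194 - 8Q = 13
Q* = 181/8
Substitute into demand:
P* = 194 - 4*181/8 = 207/2

207/2


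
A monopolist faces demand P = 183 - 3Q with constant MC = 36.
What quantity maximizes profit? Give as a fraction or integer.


TR = P*Q = (183 - 3Q)Q = 183Q - 3Q^2
MR = dTR/dQ = 183 - 6Q
Set MR = MC:
183 - 6Q = 36
147 = 6Q
Q* = 147/6 = 49/2

49/2


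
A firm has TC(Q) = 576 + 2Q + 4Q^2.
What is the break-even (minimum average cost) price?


AC(Q) = 576/Q + 2 + 4Q
To minimize: dAC/dQ = -576/Q^2 + 4 = 0
Q^2 = 576/4 = 144
Q* = 12
Min AC = 576/12 + 2 + 4*12
Min AC = 48 + 2 + 48 = 98

98


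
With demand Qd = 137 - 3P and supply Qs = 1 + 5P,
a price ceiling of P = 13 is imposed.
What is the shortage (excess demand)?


At P = 13:
Qd = 137 - 3*13 = 98
Qs = 1 + 5*13 = 66
Shortage = Qd - Qs = 98 - 66 = 32

32


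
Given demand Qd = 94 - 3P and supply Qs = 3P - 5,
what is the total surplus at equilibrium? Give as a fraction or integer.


Find equilibrium: 94 - 3P = 3P - 5
94 + 5 = 6P
P* = 99/6 = 33/2
Q* = 3*33/2 - 5 = 89/2
Inverse demand: P = 94/3 - Q/3, so P_max = 94/3
Inverse supply: P = 5/3 + Q/3, so P_min = 5/3
CS = (1/2) * 89/2 * (94/3 - 33/2) = 7921/24
PS = (1/2) * 89/2 * (33/2 - 5/3) = 7921/24
TS = CS + PS = 7921/24 + 7921/24 = 7921/12

7921/12


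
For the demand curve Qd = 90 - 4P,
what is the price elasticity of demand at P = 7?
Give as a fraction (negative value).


dQ/dP = -4
At P = 7: Q = 90 - 4*7 = 62
E = (dQ/dP)(P/Q) = (-4)(7/62) = -14/31

-14/31


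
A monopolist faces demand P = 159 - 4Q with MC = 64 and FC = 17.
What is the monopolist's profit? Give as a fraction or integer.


MR = MC: 159 - 8Q = 64
Q* = 95/8
P* = 159 - 4*95/8 = 223/2
Profit = (P* - MC)*Q* - FC
= (223/2 - 64)*95/8 - 17
= 95/2*95/8 - 17
= 9025/16 - 17 = 8753/16

8753/16


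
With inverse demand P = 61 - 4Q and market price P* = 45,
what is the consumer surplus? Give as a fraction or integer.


Maximum willingness to pay (at Q=0): P_max = 61
Quantity demanded at P* = 45:
Q* = (61 - 45)/4 = 4
CS = (1/2) * Q* * (P_max - P*)
CS = (1/2) * 4 * (61 - 45)
CS = (1/2) * 4 * 16 = 32

32


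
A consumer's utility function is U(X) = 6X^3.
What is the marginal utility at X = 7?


MU = dU/dX = 6*3*X^(3-1)
MU = 18*X^2
At X = 7:
MU = 18 * 7^2
MU = 18 * 49 = 882

882


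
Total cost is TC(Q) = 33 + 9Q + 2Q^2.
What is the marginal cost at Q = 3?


MC = dTC/dQ = 9 + 2*2*Q
At Q = 3:
MC = 9 + 4*3
MC = 9 + 12 = 21

21


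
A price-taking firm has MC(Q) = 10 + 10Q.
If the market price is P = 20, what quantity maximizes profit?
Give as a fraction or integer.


In perfect competition, profit is maximized where P = MC.
20 = 10 + 10Q
10 = 10Q
Q* = 10/10 = 1

1


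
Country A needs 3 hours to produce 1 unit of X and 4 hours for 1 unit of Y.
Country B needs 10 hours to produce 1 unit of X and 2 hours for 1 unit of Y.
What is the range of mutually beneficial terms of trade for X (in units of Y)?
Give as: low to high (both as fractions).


Opportunity cost of X for Country A = hours_X / hours_Y = 3/4 = 3/4 units of Y
Opportunity cost of X for Country B = hours_X / hours_Y = 10/2 = 5 units of Y
Terms of trade must be between the two opportunity costs.
Range: 3/4 to 5

3/4 to 5


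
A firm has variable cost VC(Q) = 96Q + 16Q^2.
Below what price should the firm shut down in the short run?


AVC(Q) = VC(Q)/Q = 96 + 16Q
AVC is increasing in Q, so minimum AVC is at Q -> 0+.
Min AVC = 96
The firm should shut down if P < 96.

96


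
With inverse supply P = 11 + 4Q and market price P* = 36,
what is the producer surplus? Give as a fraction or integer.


Minimum supply price (at Q=0): P_min = 11
Quantity supplied at P* = 36:
Q* = (36 - 11)/4 = 25/4
PS = (1/2) * Q* * (P* - P_min)
PS = (1/2) * 25/4 * (36 - 11)
PS = (1/2) * 25/4 * 25 = 625/8

625/8


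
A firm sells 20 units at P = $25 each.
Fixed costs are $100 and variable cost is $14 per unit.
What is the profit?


Total Revenue = P * Q = 25 * 20 = $500
Total Cost = FC + VC*Q = 100 + 14*20 = $380
Profit = TR - TC = 500 - 380 = $120

$120


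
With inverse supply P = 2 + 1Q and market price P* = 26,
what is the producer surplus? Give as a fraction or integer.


Minimum supply price (at Q=0): P_min = 2
Quantity supplied at P* = 26:
Q* = (26 - 2)/1 = 24
PS = (1/2) * Q* * (P* - P_min)
PS = (1/2) * 24 * (26 - 2)
PS = (1/2) * 24 * 24 = 288

288


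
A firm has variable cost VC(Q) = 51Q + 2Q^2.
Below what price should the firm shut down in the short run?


AVC(Q) = VC(Q)/Q = 51 + 2Q
AVC is increasing in Q, so minimum AVC is at Q -> 0+.
Min AVC = 51
The firm should shut down if P < 51.

51


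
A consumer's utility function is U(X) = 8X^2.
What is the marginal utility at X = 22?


MU = dU/dX = 8*2*X^(2-1)
MU = 16*X^1
At X = 22:
MU = 16 * 22^1
MU = 16 * 22 = 352

352


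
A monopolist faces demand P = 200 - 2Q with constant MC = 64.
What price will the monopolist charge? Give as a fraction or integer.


MR = 200 - 4Q
Set MR = MC: 200 - 4Q = 64
Q* = 34
Substitute into demand:
P* = 200 - 2*34 = 132

132


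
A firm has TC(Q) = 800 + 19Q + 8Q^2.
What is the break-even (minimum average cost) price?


AC(Q) = 800/Q + 19 + 8Q
To minimize: dAC/dQ = -800/Q^2 + 8 = 0
Q^2 = 800/8 = 100
Q* = 10
Min AC = 800/10 + 19 + 8*10
Min AC = 80 + 19 + 80 = 179

179


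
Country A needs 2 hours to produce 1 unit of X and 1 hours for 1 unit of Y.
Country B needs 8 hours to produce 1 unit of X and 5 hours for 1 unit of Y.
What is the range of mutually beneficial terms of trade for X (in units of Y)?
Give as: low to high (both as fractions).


Opportunity cost of X for Country A = hours_X / hours_Y = 2/1 = 2 units of Y
Opportunity cost of X for Country B = hours_X / hours_Y = 8/5 = 8/5 units of Y
Terms of trade must be between the two opportunity costs.
Range: 8/5 to 2

8/5 to 2


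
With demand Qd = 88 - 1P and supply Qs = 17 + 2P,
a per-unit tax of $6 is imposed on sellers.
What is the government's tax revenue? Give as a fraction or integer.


With tax on sellers, new supply: Qs' = 17 + 2(P - 6)
= 5 + 2P
New equilibrium quantity:
Q_new = 181/3
Tax revenue = tax * Q_new = 6 * 181/3 = 362

362


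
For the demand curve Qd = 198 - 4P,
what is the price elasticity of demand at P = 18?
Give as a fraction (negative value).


dQ/dP = -4
At P = 18: Q = 198 - 4*18 = 126
E = (dQ/dP)(P/Q) = (-4)(18/126) = -4/7

-4/7


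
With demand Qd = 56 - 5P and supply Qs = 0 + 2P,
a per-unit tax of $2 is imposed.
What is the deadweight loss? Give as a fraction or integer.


Pre-tax equilibrium quantity: Q* = 16
Post-tax equilibrium quantity: Q_tax = 92/7
Reduction in quantity: Q* - Q_tax = 20/7
DWL = (1/2) * tax * (Q* - Q_tax)
DWL = (1/2) * 2 * 20/7 = 20/7

20/7


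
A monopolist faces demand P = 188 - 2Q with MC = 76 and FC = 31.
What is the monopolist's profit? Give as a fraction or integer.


MR = MC: 188 - 4Q = 76
Q* = 28
P* = 188 - 2*28 = 132
Profit = (P* - MC)*Q* - FC
= (132 - 76)*28 - 31
= 56*28 - 31
= 1568 - 31 = 1537

1537


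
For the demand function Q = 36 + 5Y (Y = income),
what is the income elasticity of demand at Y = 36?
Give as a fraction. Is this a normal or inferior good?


dQ/dY = 5
At Y = 36: Q = 36 + 5*36 = 216
Ey = (dQ/dY)(Y/Q) = 5 * 36 / 216 = 5/6
Since Ey > 0, this is a normal good.

5/6 (normal good)


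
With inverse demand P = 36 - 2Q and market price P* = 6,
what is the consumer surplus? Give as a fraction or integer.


Maximum willingness to pay (at Q=0): P_max = 36
Quantity demanded at P* = 6:
Q* = (36 - 6)/2 = 15
CS = (1/2) * Q* * (P_max - P*)
CS = (1/2) * 15 * (36 - 6)
CS = (1/2) * 15 * 30 = 225

225


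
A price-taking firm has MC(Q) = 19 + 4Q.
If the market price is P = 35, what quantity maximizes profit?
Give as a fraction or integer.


In perfect competition, profit is maximized where P = MC.
35 = 19 + 4Q
16 = 4Q
Q* = 16/4 = 4

4


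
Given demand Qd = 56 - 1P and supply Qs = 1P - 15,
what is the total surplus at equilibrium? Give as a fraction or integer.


Find equilibrium: 56 - 1P = 1P - 15
56 + 15 = 2P
P* = 71/2 = 71/2
Q* = 1*71/2 - 15 = 41/2
Inverse demand: P = 56 - Q/1, so P_max = 56
Inverse supply: P = 15 + Q/1, so P_min = 15
CS = (1/2) * 41/2 * (56 - 71/2) = 1681/8
PS = (1/2) * 41/2 * (71/2 - 15) = 1681/8
TS = CS + PS = 1681/8 + 1681/8 = 1681/4

1681/4


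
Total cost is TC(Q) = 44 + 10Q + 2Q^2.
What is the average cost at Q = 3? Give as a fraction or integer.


TC(3) = 44 + 10*3 + 2*3^2
TC(3) = 44 + 30 + 18 = 92
AC = TC/Q = 92/3 = 92/3

92/3


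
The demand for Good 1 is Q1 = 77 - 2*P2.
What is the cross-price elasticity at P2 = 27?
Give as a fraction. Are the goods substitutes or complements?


dQ1/dP2 = -2
At P2 = 27: Q1 = 77 - 2*27 = 23
Exy = (dQ1/dP2)(P2/Q1) = -2 * 27 / 23 = -54/23
Since Exy < 0, the goods are complements.

-54/23 (complements)


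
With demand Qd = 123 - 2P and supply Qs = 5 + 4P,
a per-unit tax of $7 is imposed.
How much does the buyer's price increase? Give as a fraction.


With a per-unit tax, the buyer's price increase depends on relative slopes.
Supply slope: d = 4, Demand slope: b = 2
Buyer's price increase = d * tax / (b + d)
= 4 * 7 / (2 + 4)
= 28 / 6 = 14/3

14/3


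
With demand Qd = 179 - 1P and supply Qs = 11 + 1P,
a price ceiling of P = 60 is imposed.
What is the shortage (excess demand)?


At P = 60:
Qd = 179 - 1*60 = 119
Qs = 11 + 1*60 = 71
Shortage = Qd - Qs = 119 - 71 = 48

48


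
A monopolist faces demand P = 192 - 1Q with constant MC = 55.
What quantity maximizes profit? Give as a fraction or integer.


TR = P*Q = (192 - 1Q)Q = 192Q - 1Q^2
MR = dTR/dQ = 192 - 2Q
Set MR = MC:
192 - 2Q = 55
137 = 2Q
Q* = 137/2 = 137/2

137/2


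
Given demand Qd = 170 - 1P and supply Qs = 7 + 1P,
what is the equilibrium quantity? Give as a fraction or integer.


First find equilibrium price:
170 - 1P = 7 + 1P
P* = 163/2 = 163/2
Then substitute into demand:
Q* = 170 - 1 * 163/2 = 177/2

177/2


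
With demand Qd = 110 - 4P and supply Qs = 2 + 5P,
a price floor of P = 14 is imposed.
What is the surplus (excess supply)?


At P = 14:
Qd = 110 - 4*14 = 54
Qs = 2 + 5*14 = 72
Surplus = Qs - Qd = 72 - 54 = 18

18


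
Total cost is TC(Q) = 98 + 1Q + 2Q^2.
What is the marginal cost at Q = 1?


MC = dTC/dQ = 1 + 2*2*Q
At Q = 1:
MC = 1 + 4*1
MC = 1 + 4 = 5

5


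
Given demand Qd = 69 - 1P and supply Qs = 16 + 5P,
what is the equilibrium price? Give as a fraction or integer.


At equilibrium, Qd = Qs.
69 - 1P = 16 + 5P
69 - 16 = 1P + 5P
53 = 6P
P* = 53/6 = 53/6

53/6


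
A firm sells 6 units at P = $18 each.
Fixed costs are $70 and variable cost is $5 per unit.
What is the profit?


Total Revenue = P * Q = 18 * 6 = $108
Total Cost = FC + VC*Q = 70 + 5*6 = $100
Profit = TR - TC = 108 - 100 = $8

$8


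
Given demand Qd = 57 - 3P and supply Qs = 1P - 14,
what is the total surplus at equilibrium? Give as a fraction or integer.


Find equilibrium: 57 - 3P = 1P - 14
57 + 14 = 4P
P* = 71/4 = 71/4
Q* = 1*71/4 - 14 = 15/4
Inverse demand: P = 19 - Q/3, so P_max = 19
Inverse supply: P = 14 + Q/1, so P_min = 14
CS = (1/2) * 15/4 * (19 - 71/4) = 75/32
PS = (1/2) * 15/4 * (71/4 - 14) = 225/32
TS = CS + PS = 75/32 + 225/32 = 75/8

75/8


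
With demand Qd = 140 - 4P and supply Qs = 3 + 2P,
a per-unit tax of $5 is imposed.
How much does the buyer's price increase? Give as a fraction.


With a per-unit tax, the buyer's price increase depends on relative slopes.
Supply slope: d = 2, Demand slope: b = 4
Buyer's price increase = d * tax / (b + d)
= 2 * 5 / (4 + 2)
= 10 / 6 = 5/3

5/3


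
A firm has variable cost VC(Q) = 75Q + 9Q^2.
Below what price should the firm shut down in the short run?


AVC(Q) = VC(Q)/Q = 75 + 9Q
AVC is increasing in Q, so minimum AVC is at Q -> 0+.
Min AVC = 75
The firm should shut down if P < 75.

75


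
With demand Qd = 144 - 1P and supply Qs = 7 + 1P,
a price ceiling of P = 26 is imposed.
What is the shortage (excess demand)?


At P = 26:
Qd = 144 - 1*26 = 118
Qs = 7 + 1*26 = 33
Shortage = Qd - Qs = 118 - 33 = 85

85


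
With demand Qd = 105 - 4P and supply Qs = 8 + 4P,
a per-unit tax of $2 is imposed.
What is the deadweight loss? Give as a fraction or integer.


Pre-tax equilibrium quantity: Q* = 113/2
Post-tax equilibrium quantity: Q_tax = 105/2
Reduction in quantity: Q* - Q_tax = 4
DWL = (1/2) * tax * (Q* - Q_tax)
DWL = (1/2) * 2 * 4 = 4

4


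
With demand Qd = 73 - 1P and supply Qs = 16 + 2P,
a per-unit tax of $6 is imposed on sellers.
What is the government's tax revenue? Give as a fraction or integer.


With tax on sellers, new supply: Qs' = 16 + 2(P - 6)
= 4 + 2P
New equilibrium quantity:
Q_new = 50
Tax revenue = tax * Q_new = 6 * 50 = 300

300


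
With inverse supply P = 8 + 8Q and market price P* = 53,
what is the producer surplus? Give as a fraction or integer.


Minimum supply price (at Q=0): P_min = 8
Quantity supplied at P* = 53:
Q* = (53 - 8)/8 = 45/8
PS = (1/2) * Q* * (P* - P_min)
PS = (1/2) * 45/8 * (53 - 8)
PS = (1/2) * 45/8 * 45 = 2025/16

2025/16


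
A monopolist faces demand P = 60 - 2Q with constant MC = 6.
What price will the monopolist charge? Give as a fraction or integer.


MR = 60 - 4Q
Set MR = MC: 60 - 4Q = 6
Q* = 27/2
Substitute into demand:
P* = 60 - 2*27/2 = 33

33


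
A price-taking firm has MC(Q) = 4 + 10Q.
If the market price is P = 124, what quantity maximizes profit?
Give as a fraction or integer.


In perfect competition, profit is maximized where P = MC.
124 = 4 + 10Q
120 = 10Q
Q* = 120/10 = 12

12


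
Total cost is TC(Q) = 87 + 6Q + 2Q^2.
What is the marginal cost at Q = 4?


MC = dTC/dQ = 6 + 2*2*Q
At Q = 4:
MC = 6 + 4*4
MC = 6 + 16 = 22

22


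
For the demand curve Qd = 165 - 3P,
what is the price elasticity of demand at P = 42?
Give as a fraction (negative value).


dQ/dP = -3
At P = 42: Q = 165 - 3*42 = 39
E = (dQ/dP)(P/Q) = (-3)(42/39) = -42/13

-42/13


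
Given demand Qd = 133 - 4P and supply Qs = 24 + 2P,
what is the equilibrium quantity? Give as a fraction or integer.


First find equilibrium price:
133 - 4P = 24 + 2P
P* = 109/6 = 109/6
Then substitute into demand:
Q* = 133 - 4 * 109/6 = 181/3

181/3


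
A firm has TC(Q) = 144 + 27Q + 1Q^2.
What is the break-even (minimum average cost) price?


AC(Q) = 144/Q + 27 + 1Q
To minimize: dAC/dQ = -144/Q^2 + 1 = 0
Q^2 = 144/1 = 144
Q* = 12
Min AC = 144/12 + 27 + 1*12
Min AC = 12 + 27 + 12 = 51

51


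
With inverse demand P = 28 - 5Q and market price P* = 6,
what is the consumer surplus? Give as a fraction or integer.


Maximum willingness to pay (at Q=0): P_max = 28
Quantity demanded at P* = 6:
Q* = (28 - 6)/5 = 22/5
CS = (1/2) * Q* * (P_max - P*)
CS = (1/2) * 22/5 * (28 - 6)
CS = (1/2) * 22/5 * 22 = 242/5

242/5


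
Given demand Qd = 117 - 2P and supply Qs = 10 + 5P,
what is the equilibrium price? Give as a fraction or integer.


At equilibrium, Qd = Qs.
117 - 2P = 10 + 5P
117 - 10 = 2P + 5P
107 = 7P
P* = 107/7 = 107/7

107/7


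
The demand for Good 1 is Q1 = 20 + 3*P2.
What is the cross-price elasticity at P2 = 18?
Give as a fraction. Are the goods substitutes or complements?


dQ1/dP2 = 3
At P2 = 18: Q1 = 20 + 3*18 = 74
Exy = (dQ1/dP2)(P2/Q1) = 3 * 18 / 74 = 27/37
Since Exy > 0, the goods are substitutes.

27/37 (substitutes)


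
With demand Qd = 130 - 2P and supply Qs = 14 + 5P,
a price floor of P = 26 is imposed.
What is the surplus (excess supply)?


At P = 26:
Qd = 130 - 2*26 = 78
Qs = 14 + 5*26 = 144
Surplus = Qs - Qd = 144 - 78 = 66

66


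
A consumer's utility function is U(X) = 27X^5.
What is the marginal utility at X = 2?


MU = dU/dX = 27*5*X^(5-1)
MU = 135*X^4
At X = 2:
MU = 135 * 2^4
MU = 135 * 16 = 2160

2160


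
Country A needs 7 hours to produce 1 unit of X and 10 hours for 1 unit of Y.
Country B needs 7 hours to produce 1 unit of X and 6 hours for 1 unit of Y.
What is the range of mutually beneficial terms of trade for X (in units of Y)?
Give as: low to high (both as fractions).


Opportunity cost of X for Country A = hours_X / hours_Y = 7/10 = 7/10 units of Y
Opportunity cost of X for Country B = hours_X / hours_Y = 7/6 = 7/6 units of Y
Terms of trade must be between the two opportunity costs.
Range: 7/10 to 7/6

7/10 to 7/6


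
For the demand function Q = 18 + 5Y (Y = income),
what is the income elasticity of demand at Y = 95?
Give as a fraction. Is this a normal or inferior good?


dQ/dY = 5
At Y = 95: Q = 18 + 5*95 = 493
Ey = (dQ/dY)(Y/Q) = 5 * 95 / 493 = 475/493
Since Ey > 0, this is a normal good.

475/493 (normal good)


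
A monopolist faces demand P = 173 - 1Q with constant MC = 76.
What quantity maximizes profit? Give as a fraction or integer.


TR = P*Q = (173 - 1Q)Q = 173Q - 1Q^2
MR = dTR/dQ = 173 - 2Q
Set MR = MC:
173 - 2Q = 76
97 = 2Q
Q* = 97/2 = 97/2

97/2


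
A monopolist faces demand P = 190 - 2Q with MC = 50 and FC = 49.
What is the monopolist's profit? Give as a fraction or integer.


MR = MC: 190 - 4Q = 50
Q* = 35
P* = 190 - 2*35 = 120
Profit = (P* - MC)*Q* - FC
= (120 - 50)*35 - 49
= 70*35 - 49
= 2450 - 49 = 2401

2401


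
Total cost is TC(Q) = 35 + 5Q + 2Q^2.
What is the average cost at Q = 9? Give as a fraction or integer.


TC(9) = 35 + 5*9 + 2*9^2
TC(9) = 35 + 45 + 162 = 242
AC = TC/Q = 242/9 = 242/9

242/9


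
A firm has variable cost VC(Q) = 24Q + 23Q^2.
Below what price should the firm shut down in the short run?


AVC(Q) = VC(Q)/Q = 24 + 23Q
AVC is increasing in Q, so minimum AVC is at Q -> 0+.
Min AVC = 24
The firm should shut down if P < 24.

24


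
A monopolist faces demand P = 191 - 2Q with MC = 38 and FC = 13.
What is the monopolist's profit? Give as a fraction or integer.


MR = MC: 191 - 4Q = 38
Q* = 153/4
P* = 191 - 2*153/4 = 229/2
Profit = (P* - MC)*Q* - FC
= (229/2 - 38)*153/4 - 13
= 153/2*153/4 - 13
= 23409/8 - 13 = 23305/8

23305/8


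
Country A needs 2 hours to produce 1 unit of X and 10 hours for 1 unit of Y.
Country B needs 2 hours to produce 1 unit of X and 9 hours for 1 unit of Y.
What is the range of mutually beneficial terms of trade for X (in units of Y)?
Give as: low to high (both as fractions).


Opportunity cost of X for Country A = hours_X / hours_Y = 2/10 = 1/5 units of Y
Opportunity cost of X for Country B = hours_X / hours_Y = 2/9 = 2/9 units of Y
Terms of trade must be between the two opportunity costs.
Range: 1/5 to 2/9

1/5 to 2/9


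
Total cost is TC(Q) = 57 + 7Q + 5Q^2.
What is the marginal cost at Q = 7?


MC = dTC/dQ = 7 + 2*5*Q
At Q = 7:
MC = 7 + 10*7
MC = 7 + 70 = 77

77


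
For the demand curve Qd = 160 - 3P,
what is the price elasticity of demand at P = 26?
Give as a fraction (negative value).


dQ/dP = -3
At P = 26: Q = 160 - 3*26 = 82
E = (dQ/dP)(P/Q) = (-3)(26/82) = -39/41

-39/41


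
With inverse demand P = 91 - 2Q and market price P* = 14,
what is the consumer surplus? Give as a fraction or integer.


Maximum willingness to pay (at Q=0): P_max = 91
Quantity demanded at P* = 14:
Q* = (91 - 14)/2 = 77/2
CS = (1/2) * Q* * (P_max - P*)
CS = (1/2) * 77/2 * (91 - 14)
CS = (1/2) * 77/2 * 77 = 5929/4

5929/4


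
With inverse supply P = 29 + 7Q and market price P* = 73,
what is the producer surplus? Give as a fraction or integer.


Minimum supply price (at Q=0): P_min = 29
Quantity supplied at P* = 73:
Q* = (73 - 29)/7 = 44/7
PS = (1/2) * Q* * (P* - P_min)
PS = (1/2) * 44/7 * (73 - 29)
PS = (1/2) * 44/7 * 44 = 968/7

968/7


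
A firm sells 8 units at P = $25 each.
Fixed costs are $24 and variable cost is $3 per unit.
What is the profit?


Total Revenue = P * Q = 25 * 8 = $200
Total Cost = FC + VC*Q = 24 + 3*8 = $48
Profit = TR - TC = 200 - 48 = $152

$152


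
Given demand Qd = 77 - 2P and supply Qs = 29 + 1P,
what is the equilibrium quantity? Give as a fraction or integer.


First find equilibrium price:
77 - 2P = 29 + 1P
P* = 48/3 = 16
Then substitute into demand:
Q* = 77 - 2 * 16 = 45

45


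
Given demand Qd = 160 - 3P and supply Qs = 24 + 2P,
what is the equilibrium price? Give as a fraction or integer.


At equilibrium, Qd = Qs.
160 - 3P = 24 + 2P
160 - 24 = 3P + 2P
136 = 5P
P* = 136/5 = 136/5

136/5


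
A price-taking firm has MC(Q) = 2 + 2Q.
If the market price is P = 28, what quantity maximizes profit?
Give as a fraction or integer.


In perfect competition, profit is maximized where P = MC.
28 = 2 + 2Q
26 = 2Q
Q* = 26/2 = 13

13


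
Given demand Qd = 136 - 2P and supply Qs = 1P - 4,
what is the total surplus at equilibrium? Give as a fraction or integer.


Find equilibrium: 136 - 2P = 1P - 4
136 + 4 = 3P
P* = 140/3 = 140/3
Q* = 1*140/3 - 4 = 128/3
Inverse demand: P = 68 - Q/2, so P_max = 68
Inverse supply: P = 4 + Q/1, so P_min = 4
CS = (1/2) * 128/3 * (68 - 140/3) = 4096/9
PS = (1/2) * 128/3 * (140/3 - 4) = 8192/9
TS = CS + PS = 4096/9 + 8192/9 = 4096/3

4096/3


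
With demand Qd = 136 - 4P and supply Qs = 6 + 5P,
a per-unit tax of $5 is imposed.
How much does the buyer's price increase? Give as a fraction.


With a per-unit tax, the buyer's price increase depends on relative slopes.
Supply slope: d = 5, Demand slope: b = 4
Buyer's price increase = d * tax / (b + d)
= 5 * 5 / (4 + 5)
= 25 / 9 = 25/9

25/9


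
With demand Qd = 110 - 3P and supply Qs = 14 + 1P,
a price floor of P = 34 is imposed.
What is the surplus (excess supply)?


At P = 34:
Qd = 110 - 3*34 = 8
Qs = 14 + 1*34 = 48
Surplus = Qs - Qd = 48 - 8 = 40

40


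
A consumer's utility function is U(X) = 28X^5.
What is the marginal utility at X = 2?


MU = dU/dX = 28*5*X^(5-1)
MU = 140*X^4
At X = 2:
MU = 140 * 2^4
MU = 140 * 16 = 2240

2240


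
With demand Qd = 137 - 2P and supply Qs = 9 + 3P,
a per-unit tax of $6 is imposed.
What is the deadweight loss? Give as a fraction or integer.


Pre-tax equilibrium quantity: Q* = 429/5
Post-tax equilibrium quantity: Q_tax = 393/5
Reduction in quantity: Q* - Q_tax = 36/5
DWL = (1/2) * tax * (Q* - Q_tax)
DWL = (1/2) * 6 * 36/5 = 108/5

108/5


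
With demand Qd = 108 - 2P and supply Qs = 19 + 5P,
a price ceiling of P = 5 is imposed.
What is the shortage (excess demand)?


At P = 5:
Qd = 108 - 2*5 = 98
Qs = 19 + 5*5 = 44
Shortage = Qd - Qs = 98 - 44 = 54

54


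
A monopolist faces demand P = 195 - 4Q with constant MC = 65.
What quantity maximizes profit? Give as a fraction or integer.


TR = P*Q = (195 - 4Q)Q = 195Q - 4Q^2
MR = dTR/dQ = 195 - 8Q
Set MR = MC:
195 - 8Q = 65
130 = 8Q
Q* = 130/8 = 65/4

65/4


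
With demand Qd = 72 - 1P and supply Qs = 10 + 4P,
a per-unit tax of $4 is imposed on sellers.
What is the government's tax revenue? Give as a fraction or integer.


With tax on sellers, new supply: Qs' = 10 + 4(P - 4)
= 4P - 6
New equilibrium quantity:
Q_new = 282/5
Tax revenue = tax * Q_new = 4 * 282/5 = 1128/5

1128/5


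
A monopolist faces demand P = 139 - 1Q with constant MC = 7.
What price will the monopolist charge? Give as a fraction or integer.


MR = 139 - 2Q
Set MR = MC: 139 - 2Q = 7
Q* = 66
Substitute into demand:
P* = 139 - 1*66 = 73

73


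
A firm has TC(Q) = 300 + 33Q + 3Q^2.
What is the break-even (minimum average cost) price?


AC(Q) = 300/Q + 33 + 3Q
To minimize: dAC/dQ = -300/Q^2 + 3 = 0
Q^2 = 300/3 = 100
Q* = 10
Min AC = 300/10 + 33 + 3*10
Min AC = 30 + 33 + 30 = 93

93


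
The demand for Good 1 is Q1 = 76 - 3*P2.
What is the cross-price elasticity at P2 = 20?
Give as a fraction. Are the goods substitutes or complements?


dQ1/dP2 = -3
At P2 = 20: Q1 = 76 - 3*20 = 16
Exy = (dQ1/dP2)(P2/Q1) = -3 * 20 / 16 = -15/4
Since Exy < 0, the goods are complements.

-15/4 (complements)
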